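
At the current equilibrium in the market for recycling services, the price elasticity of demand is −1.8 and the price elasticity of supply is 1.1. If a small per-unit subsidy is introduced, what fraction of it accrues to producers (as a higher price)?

Producer share = 18/29

For a small subsidy around the equilibrium, the benefit split depends on the relative slopes, which at a point are proportional to the elasticities.
Buyer share = εs/(εs + |εd|) = 1.1/(1.1 + 1.8) = 11/29; seller share = |εd|/(εs + |εd|) = 18/29.
So producers capture 18/29 of the subsidy.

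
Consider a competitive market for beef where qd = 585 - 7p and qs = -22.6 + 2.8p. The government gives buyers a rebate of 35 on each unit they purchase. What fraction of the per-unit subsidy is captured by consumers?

Pre-subsidy: 585 - 7p = -22.6 + 2.8p gives p* = 62, q* = 151.
With the rebate, buyers effectively pay pb = ps − 35, where ps is the price sellers receive.
Demand in terms of ps becomes qd = 585 − 7(ps − 35) = 830 - 7ps. Setting this equal to supply: 830 - 7ps = -22.6 + 2.8ps, so ps = 87.
Buyers pay pb = 87 − 35 = 52; q' = -22.6 + 2.8·87 = 221.
Buyers' price falls by p* − pb = 62 − 52 = 10; sellers' price rises by ps − p* = 87 − 62 = 25.
So consumers capture 10/35 = 2/7 of each unit of subsidy.

Consumer share = 2/7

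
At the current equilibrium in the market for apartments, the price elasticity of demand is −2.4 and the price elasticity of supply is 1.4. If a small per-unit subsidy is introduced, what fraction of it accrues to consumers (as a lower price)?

For a small subsidy around the equilibrium, the benefit split depends on the relative slopes, which at a point are proportional to the elasticities.
Buyer share = εs/(εs + |εd|) = 1.4/(1.4 + 2.4) = 7/19; seller share = |εd|/(εs + |εd|) = 12/19.

Consumer share = 7/19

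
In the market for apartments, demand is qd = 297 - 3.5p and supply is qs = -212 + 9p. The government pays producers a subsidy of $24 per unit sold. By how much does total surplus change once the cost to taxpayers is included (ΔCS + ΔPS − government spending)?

Pre-subsidy: 297 - 3.5p = -212 + 9p gives p* = 40.72, q* = 154.48.
With the subsidy, sellers receive ps = pb + 24 for each unit, where pb is the price buyers pay.
Supply in terms of pb becomes qs = -212 + 9(pb + 24) = 4 + 9pb. Setting this equal to demand: 297 - 3.5pb = 4 + 9pb, so pb = 23.44.
Sellers receive ps = 23.44 + 24 = 47.44; q' = 297 − 3.5·23.44 = 214.96.
ΔCS = ½(154.48 + 214.96)(40.72 − 23.44) = 3191.9616; ΔPS = ½(154.48 + 214.96)(47.44 − 40.72) = 1241.3184.
Government spending = 24 × 214.96 = 5159.04.
Net change = 3191.9616 + 1241.3184 − 5159.04 = -725.76. The loss equals the DWL triangle ½·24·60.48.

Net change in total surplus = -$725.76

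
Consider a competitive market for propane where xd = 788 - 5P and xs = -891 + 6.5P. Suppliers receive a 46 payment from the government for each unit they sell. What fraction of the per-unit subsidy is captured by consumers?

Consumer share = 13/23

Pre-subsidy: 788 - 5P = -891 + 6.5P gives P* = 146, x* = 58.
With the subsidy, sellers receive Ps = Pb + 46 for each unit, where Pb is the price buyers pay.
Supply in terms of Pb becomes xs = -891 + 6.5(Pb + 46) = -592 + 6.5Pb. Setting this equal to demand: 788 - 5Pb = -592 + 6.5Pb, so Pb = 120.
Sellers receive Ps = 120 + 46 = 166; x' = 788 − 5·120 = 188.
Buyers' price falls by P* − Pb = 146 − 120 = 26; sellers' price rises by Ps − P* = 166 − 146 = 20.
So consumers capture 26/46 = 13/23 of each unit of subsidy.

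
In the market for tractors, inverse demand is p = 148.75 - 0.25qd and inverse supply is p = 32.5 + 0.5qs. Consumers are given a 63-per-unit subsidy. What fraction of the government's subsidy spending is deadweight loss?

DWL / government spending = 42/239

Pre-subsidy: 148.75 - 0.25q = 32.5 + 0.5q gives q* = 155 and p* = 110.
With the rebate, buyers effectively pay pb = ps − 63, where ps is the price sellers receive.
On the curves, pb = 148.75 - 0.25q and ps = 32.5 + 0.5q; the wedge ps − pb = 63 gives 32.5 + 0.5q − (148.75 - 0.25q) = 63, so q' = 239.
Then pb = 148.75 − 0.25·239 = 89 and ps = 32.5 + 0.5·239 = 152.
ΔCS = ½(155 + 239)(110 − 89) = 4137; ΔPS = ½(155 + 239)(152 − 110) = 8274.
Government spending = 63 × 239 = 15057.
DWL = ½ × 63 × (239 − 155) = 2646; fraction = 2646 / 15057 = 42/239.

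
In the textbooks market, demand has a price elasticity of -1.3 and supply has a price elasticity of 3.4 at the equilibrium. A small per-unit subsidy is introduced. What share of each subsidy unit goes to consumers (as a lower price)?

Consumer share = 34/47

For a small subsidy around the equilibrium, the benefit split depends on the relative slopes, which at a point are proportional to the elasticities.
Buyer share = εs/(εs + |εd|) = 3.4/(3.4 + 1.3) = 34/47; seller share = |εd|/(εs + |εd|) = 13/47.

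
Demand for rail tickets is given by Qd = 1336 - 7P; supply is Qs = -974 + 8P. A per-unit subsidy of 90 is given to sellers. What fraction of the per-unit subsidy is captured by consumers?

Consumer share = 8/15

Pre-subsidy: 1336 - 7P = -974 + 8P gives P* = 154, Q* = 258.
With the subsidy, sellers receive Ps = Pb + 90 for each unit, where Pb is the price buyers pay.
Supply in terms of Pb becomes Qs = -974 + 8(Pb + 90) = -254 + 8Pb. Setting this equal to demand: 1336 - 7Pb = -254 + 8Pb, so Pb = 106.
Sellers receive Ps = 106 + 90 = 196; Q' = 1336 − 7·106 = 594.
Buyers' price falls by P* − Pb = 154 − 106 = 48; sellers' price rises by Ps − P* = 196 − 154 = 42.
So consumers capture 48/90 = 8/15 of each unit of subsidy.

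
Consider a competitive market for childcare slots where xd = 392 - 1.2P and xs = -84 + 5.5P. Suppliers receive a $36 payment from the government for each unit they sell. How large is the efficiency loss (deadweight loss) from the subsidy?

Deadweight loss = 42768/67

Pre-subsidy: 392 - 1.2P = -84 + 5.5P gives P* = 4760/67, x* = 20552/67.
With the subsidy, sellers receive Ps = Pb + 36 for each unit, where Pb is the price buyers pay.
Supply in terms of Pb becomes xs = -84 + 5.5(Pb + 36) = 114 + 5.5Pb. Setting this equal to demand: 392 - 1.2Pb = 114 + 5.5Pb, so Pb = 2780/67.
Sellers receive Ps = 2780/67 + 36 = 5192/67; x' = 392 − 1.2·(2780/67) = 22928/67.
The subsidy expands output by 22928/67 − 20552/67 = 2376/67 past the efficient level; on those units the gap between marginal cost and willingness to pay runs from 0 up to 36.
DWL = ½ × 36 × 2376/67 = 42768/67.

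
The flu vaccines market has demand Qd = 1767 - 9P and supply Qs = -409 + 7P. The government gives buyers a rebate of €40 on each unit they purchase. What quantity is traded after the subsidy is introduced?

Pre-subsidy: 1767 - 9P = -409 + 7P gives P* = 136, Q* = 543.
With the rebate, buyers effectively pay Pb = Ps − 40, where Ps is the price sellers receive.
Demand in terms of Ps becomes Qd = 1767 − 9(Ps − 40) = 2127 - 9Ps. Setting this equal to supply: 2127 - 9Ps = -409 + 7Ps, so Ps = 158.5.
Buyers pay Pb = 158.5 − 40 = 118.5; Q' = -409 + 7·158.5 = 700.5.

Q' = 700.5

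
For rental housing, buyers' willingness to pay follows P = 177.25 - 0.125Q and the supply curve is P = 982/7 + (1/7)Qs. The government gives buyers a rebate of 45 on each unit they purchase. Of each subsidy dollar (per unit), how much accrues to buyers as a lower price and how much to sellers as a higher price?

Buyers gain 21 per unit; sellers gain 24 per unit

Pre-subsidy: 177.25 - 0.125Q = 982/7 + (1/7)Q gives Q* = 138 and P* = 160.
With the rebate, buyers effectively pay Pb = Ps − 45, where Ps is the price sellers receive.
On the curves, Pb = 177.25 - 0.125Q and Ps = 982/7 + (1/7)Q; the wedge Ps − Pb = 45 gives 982/7 + (1/7)Q − (177.25 - 0.125Q) = 45, so Q' = 306.
Then Pb = 177.25 − 0.125·306 = 139 and Ps = 982/7 + (1/7)·306 = 184.
Buyers' price falls by P* − Pb = 160 − 139 = 21; sellers' price rises by Ps − P* = 184 − 160 = 24.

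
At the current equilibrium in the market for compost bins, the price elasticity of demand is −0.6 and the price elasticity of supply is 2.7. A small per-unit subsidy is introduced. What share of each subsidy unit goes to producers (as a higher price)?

For a small subsidy around the equilibrium, the benefit split depends on the relative slopes, which at a point are proportional to the elasticities.
Buyer share = εs/(εs + |εd|) = 2.7/(2.7 + 0.6) = 9/11; seller share = |εd|/(εs + |εd|) = 2/11.
So producers capture 2/11 of the subsidy.

Producer share = 2/11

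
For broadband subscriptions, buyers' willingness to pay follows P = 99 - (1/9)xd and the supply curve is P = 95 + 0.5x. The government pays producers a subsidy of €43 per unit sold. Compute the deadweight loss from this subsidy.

Deadweight loss = 16641/11

Pre-subsidy: 99 - (1/9)x = 95 + 0.5x gives x* = 72/11 and P* = 1081/11.
With the subsidy, sellers receive Ps = Pb + 43 for each unit, where Pb is the price buyers pay.
On the curves, Pb = 99 - (1/9)x and Ps = 95 + 0.5x; the wedge Ps − Pb = 43 gives 95 + 0.5x − (99 - (1/9)x) = 43, so x' = 846/11.
Then Pb = 99 − (1/9)·(846/11) = 995/11 and Ps = 95 + 0.5·(846/11) = 1468/11.
The subsidy expands output by 846/11 − 72/11 = 774/11 past the efficient level; on those units the gap between marginal cost and willingness to pay runs from 0 up to 43.
DWL = ½ × 43 × 774/11 = 16641/11.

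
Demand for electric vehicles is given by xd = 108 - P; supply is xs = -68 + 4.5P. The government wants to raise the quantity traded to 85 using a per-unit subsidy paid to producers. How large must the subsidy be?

Required subsidy s = 11 per unit

At x = 85, invert demand for the buyer price: Pb = (108 − 85)/1 = 23; invert supply for the seller price: Ps = (85 − (-68))/4.5 = 34.
The subsidy must fill the gap: s = Ps − Pb = 34 − 23 = 11.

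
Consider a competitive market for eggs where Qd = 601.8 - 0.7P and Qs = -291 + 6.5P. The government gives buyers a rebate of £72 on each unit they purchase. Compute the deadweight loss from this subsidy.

Pre-subsidy: 601.8 - 0.7P = -291 + 6.5P gives P* = 124, Q* = 515.
With the rebate, buyers effectively pay Pb = Ps − 72, where Ps is the price sellers receive.
Demand in terms of Ps becomes Qd = 601.8 − 0.7(Ps − 72) = 652.2 - 0.7Ps. Setting this equal to supply: 652.2 - 0.7Ps = -291 + 6.5Ps, so Ps = 131.
Buyers pay Pb = 131 − 72 = 59; Q' = -291 + 6.5·131 = 560.5.
The subsidy expands output by 560.5 − 515 = 45.5 past the efficient level; on those units the gap between marginal cost and willingness to pay runs from 0 up to 72.
DWL = ½ × 72 × 45.5 = 1638.

Deadweight loss = £1638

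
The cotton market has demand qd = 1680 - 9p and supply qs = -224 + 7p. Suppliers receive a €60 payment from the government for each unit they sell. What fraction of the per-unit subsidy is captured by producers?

Producer share = 0.5625

Pre-subsidy: 1680 - 9p = -224 + 7p gives p* = 119, q* = 609.
With the subsidy, sellers receive ps = pb + 60 for each unit, where pb is the price buyers pay.
Supply in terms of pb becomes qs = -224 + 7(pb + 60) = 196 + 7pb. Setting this equal to demand: 1680 - 9pb = 196 + 7pb, so pb = 92.75.
Sellers receive ps = 92.75 + 60 = 152.75; q' = 1680 − 9·92.75 = 845.25.
Buyers' price falls by p* − pb = 119 − 92.75 = 26.25; sellers' price rises by ps − p* = 152.75 − 119 = 33.75.
So producers capture 33.75/60 = 0.5625 of each unit of subsidy.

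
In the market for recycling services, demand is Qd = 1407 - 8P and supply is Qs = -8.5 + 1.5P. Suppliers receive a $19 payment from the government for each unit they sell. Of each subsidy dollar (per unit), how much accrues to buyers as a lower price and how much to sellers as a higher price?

Pre-subsidy: 1407 - 8P = -8.5 + 1.5P gives P* = 149, Q* = 215.
With the subsidy, sellers receive Ps = Pb + 19 for each unit, where Pb is the price buyers pay.
Supply in terms of Pb becomes Qs = -8.5 + 1.5(Pb + 19) = 20 + 1.5Pb. Setting this equal to demand: 1407 - 8Pb = 20 + 1.5Pb, so Pb = 146.
Sellers receive Ps = 146 + 19 = 165; Q' = 1407 − 8·146 = 239.
Buyers' price falls by P* − Pb = 149 − 146 = 3; sellers' price rises by Ps − P* = 165 − 149 = 16.

Buyers gain $3 per unit; sellers gain $16 per unit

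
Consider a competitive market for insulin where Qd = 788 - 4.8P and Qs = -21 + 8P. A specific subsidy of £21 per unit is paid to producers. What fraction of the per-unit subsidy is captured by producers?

Pre-subsidy: 788 - 4.8P = -21 + 8P gives P* = 63.203125, Q* = 484.625.
With the subsidy, sellers receive Ps = Pb + 21 for each unit, where Pb is the price buyers pay.
Supply in terms of Pb becomes Qs = -21 + 8(Pb + 21) = 147 + 8Pb. Setting this equal to demand: 788 - 4.8Pb = 147 + 8Pb, so Pb = 50.078125.
Sellers receive Ps = 50.078125 + 21 = 71.078125; Q' = 788 − 4.8·50.078125 = 547.625.
Buyers' price falls by P* − Pb = 63.203125 − 50.078125 = 13.125; sellers' price rises by Ps − P* = 71.078125 − 63.203125 = 7.875.
So producers capture 7.875/21 = 0.375 of each unit of subsidy.

Producer share = 0.375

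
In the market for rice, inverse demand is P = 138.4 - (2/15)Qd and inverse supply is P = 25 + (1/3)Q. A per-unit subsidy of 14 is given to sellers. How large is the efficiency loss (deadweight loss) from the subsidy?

Deadweight loss = 210

Pre-subsidy: 138.4 - (2/15)Q = 25 + (1/3)Q gives Q* = 243 and P* = 106.
With the subsidy, sellers receive Ps = Pb + 14 for each unit, where Pb is the price buyers pay.
On the curves, Pb = 138.4 - (2/15)Q and Ps = 25 + (1/3)Q; the wedge Ps − Pb = 14 gives 25 + (1/3)Q − (138.4 - (2/15)Q) = 14, so Q' = 273.
Then Pb = 138.4 − (2/15)·273 = 102 and Ps = 25 + (1/3)·273 = 116.
The subsidy expands output by 273 − 243 = 30 past the efficient level; on those units the gap between marginal cost and willingness to pay runs from 0 up to 14.
DWL = ½ × 14 × 30 = 210.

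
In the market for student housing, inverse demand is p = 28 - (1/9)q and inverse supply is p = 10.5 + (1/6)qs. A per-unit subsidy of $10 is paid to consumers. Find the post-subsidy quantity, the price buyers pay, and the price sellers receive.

Pre-subsidy: 28 - (1/9)q = 10.5 + (1/6)q gives q* = 63 and p* = 21.
With the rebate, buyers effectively pay pb = ps − 10, where ps is the price sellers receive.
On the curves, pb = 28 - (1/9)q and ps = 10.5 + (1/6)q; the wedge ps − pb = 10 gives 10.5 + (1/6)q − (28 - (1/9)q) = 10, so q' = 99.
Then pb = 28 − (1/9)·99 = 17 and ps = 10.5 + (1/6)·99 = 27.

q' = 99; buyers pay $17; sellers receive $27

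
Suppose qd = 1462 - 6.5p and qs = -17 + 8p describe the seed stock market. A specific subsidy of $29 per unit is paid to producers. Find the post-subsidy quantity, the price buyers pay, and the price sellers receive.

q' = 903; buyers pay $86; sellers receive $115

Pre-subsidy: 1462 - 6.5p = -17 + 8p gives p* = 102, q* = 799.
With the subsidy, sellers receive ps = pb + 29 for each unit, where pb is the price buyers pay.
Supply in terms of pb becomes qs = -17 + 8(pb + 29) = 215 + 8pb. Setting this equal to demand: 1462 - 6.5pb = 215 + 8pb, so pb = 86.
Sellers receive ps = 86 + 29 = 115; q' = 1462 − 6.5·86 = 903.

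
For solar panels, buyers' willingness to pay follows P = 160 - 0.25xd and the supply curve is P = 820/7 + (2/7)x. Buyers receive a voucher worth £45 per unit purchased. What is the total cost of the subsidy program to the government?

Government cost = £7380

Pre-subsidy: 160 - 0.25x = 820/7 + (2/7)x gives x* = 80 and P* = 140.
With the rebate, buyers effectively pay Pb = Ps − 45, where Ps is the price sellers receive.
On the curves, Pb = 160 - 0.25x and Ps = 820/7 + (2/7)x; the wedge Ps − Pb = 45 gives 820/7 + (2/7)x − (160 - 0.25x) = 45, so x' = 164.
Then Pb = 160 − 0.25·164 = 119 and Ps = 820/7 + (2/7)·164 = 164.
Government outlay = subsidy × quantity = 45 × 164 = 7380.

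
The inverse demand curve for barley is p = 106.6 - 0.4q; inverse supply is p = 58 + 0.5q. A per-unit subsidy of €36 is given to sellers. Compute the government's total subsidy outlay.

Pre-subsidy: 106.6 - 0.4q = 58 + 0.5q gives q* = 54 and p* = 85.
With the subsidy, sellers receive ps = pb + 36 for each unit, where pb is the price buyers pay.
On the curves, pb = 106.6 - 0.4q and ps = 58 + 0.5q; the wedge ps − pb = 36 gives 58 + 0.5q − (106.6 - 0.4q) = 36, so q' = 94.
Then pb = 106.6 − 0.4·94 = 69 and ps = 58 + 0.5·94 = 105.
Government outlay = subsidy × quantity = 36 × 94 = 3384.

Government cost = €3384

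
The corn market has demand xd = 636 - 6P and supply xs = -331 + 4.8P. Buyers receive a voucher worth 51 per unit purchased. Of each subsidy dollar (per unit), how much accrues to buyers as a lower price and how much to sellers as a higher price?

Buyers gain 68/3 per unit; sellers gain 85/3 per unit

Pre-subsidy: 636 - 6P = -331 + 4.8P gives P* = 4835/54, x* = 889/9.
With the rebate, buyers effectively pay Pb = Ps − 51, where Ps is the price sellers receive.
Demand in terms of Ps becomes xd = 636 − 6(Ps − 51) = 942 - 6Ps. Setting this equal to supply: 942 - 6Ps = -331 + 4.8Ps, so Ps = 6365/54.
Buyers pay Pb = 6365/54 − 51 = 3611/54; x' = -331 + 4.8·(6365/54) = 2113/9.
Buyers' price falls by P* − Pb = 4835/54 − 3611/54 = 68/3; sellers' price rises by Ps − P* = 6365/54 − 4835/54 = 85/3.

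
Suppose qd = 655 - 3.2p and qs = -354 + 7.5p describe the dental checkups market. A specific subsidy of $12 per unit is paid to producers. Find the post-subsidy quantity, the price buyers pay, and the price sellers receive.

q' = 40677/107; buyers pay 9190/107; sellers receive 10474/107

Pre-subsidy: 655 - 3.2p = -354 + 7.5p gives p* = 10090/107, q* = 37797/107.
With the subsidy, sellers receive ps = pb + 12 for each unit, where pb is the price buyers pay.
Supply in terms of pb becomes qs = -354 + 7.5(pb + 12) = -264 + 7.5pb. Setting this equal to demand: 655 - 3.2pb = -264 + 7.5pb, so pb = 9190/107.
Sellers receive ps = 9190/107 + 12 = 10474/107; q' = 655 − 3.2·(9190/107) = 40677/107.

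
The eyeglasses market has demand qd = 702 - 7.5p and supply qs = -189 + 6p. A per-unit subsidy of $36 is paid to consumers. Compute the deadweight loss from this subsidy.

Deadweight loss = $2160

Pre-subsidy: 702 - 7.5p = -189 + 6p gives p* = 66, q* = 207.
With the rebate, buyers effectively pay pb = ps − 36, where ps is the price sellers receive.
Demand in terms of ps becomes qd = 702 − 7.5(ps − 36) = 972 - 7.5ps. Setting this equal to supply: 972 - 7.5ps = -189 + 6ps, so ps = 86.
Buyers pay pb = 86 − 36 = 50; q' = -189 + 6·86 = 327.
The subsidy expands output by 327 − 207 = 120 past the efficient level; on those units the gap between marginal cost and willingness to pay runs from 0 up to 36.
DWL = ½ × 36 × 120 = 2160.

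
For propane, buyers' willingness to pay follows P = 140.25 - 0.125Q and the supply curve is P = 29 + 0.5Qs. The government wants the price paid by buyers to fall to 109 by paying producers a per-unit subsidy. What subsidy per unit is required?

At a buyer price of 109, quantity demanded is 1122 − 8·109 = 250.
Sellers supply 250 only when they receive Ps = 29 + 0.5·250 = 154.
s = Ps − Pb = 154 − 109 = 45.

Required subsidy s = 45 per unit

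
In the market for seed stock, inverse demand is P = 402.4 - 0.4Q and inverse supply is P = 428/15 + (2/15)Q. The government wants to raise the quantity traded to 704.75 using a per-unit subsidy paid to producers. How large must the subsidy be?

Required subsidy s = 2 per unit

At Q = 704.75, from the demand curve buyers pay Pb = 402.4 − 0.4·704.75 = 120.5; from the supply curve sellers need Ps = 428/15 + (2/15)·704.75 = 122.5.
The subsidy must fill the gap: s = Ps − Pb = 122.5 − 120.5 = 2.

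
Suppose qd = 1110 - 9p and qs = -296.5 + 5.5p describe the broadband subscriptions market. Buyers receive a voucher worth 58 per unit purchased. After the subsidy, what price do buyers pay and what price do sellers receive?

Buyers pay 75; sellers receive 133

Pre-subsidy: 1110 - 9p = -296.5 + 5.5p gives p* = 97, q* = 237.
With the rebate, buyers effectively pay pb = ps − 58, where ps is the price sellers receive.
Demand in terms of ps becomes qd = 1110 − 9(ps − 58) = 1632 - 9ps. Setting this equal to supply: 1632 - 9ps = -296.5 + 5.5ps, so ps = 133.
Buyers pay pb = 133 − 58 = 75; q' = -296.5 + 5.5·133 = 435.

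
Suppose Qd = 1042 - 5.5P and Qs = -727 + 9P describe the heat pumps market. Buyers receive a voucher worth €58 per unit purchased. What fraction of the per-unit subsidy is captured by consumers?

Pre-subsidy: 1042 - 5.5P = -727 + 9P gives P* = 122, Q* = 371.
With the rebate, buyers effectively pay Pb = Ps − 58, where Ps is the price sellers receive.
Demand in terms of Ps becomes Qd = 1042 − 5.5(Ps − 58) = 1361 - 5.5Ps. Setting this equal to supply: 1361 - 5.5Ps = -727 + 9Ps, so Ps = 144.
Buyers pay Pb = 144 − 58 = 86; Q' = -727 + 9·144 = 569.
Buyers' price falls by P* − Pb = 122 − 86 = 36; sellers' price rises by Ps − P* = 144 − 122 = 22.
So consumers capture 36/58 = 18/29 of each unit of subsidy.

Consumer share = 18/29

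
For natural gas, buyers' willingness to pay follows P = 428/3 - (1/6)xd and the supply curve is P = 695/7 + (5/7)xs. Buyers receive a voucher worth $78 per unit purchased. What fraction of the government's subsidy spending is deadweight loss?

DWL / government spending = 819/2549

Pre-subsidy: 428/3 - (1/6)x = 695/7 + (5/7)x gives x* = 1822/37 and P* = 4975/37.
With the rebate, buyers effectively pay Pb = Ps − 78, where Ps is the price sellers receive.
On the curves, Pb = 428/3 - (1/6)x and Ps = 695/7 + (5/7)x; the wedge Ps − Pb = 78 gives 695/7 + (5/7)x − (428/3 - (1/6)x) = 78, so x' = 5098/37.
Then Pb = 428/3 − (1/6)·(5098/37) = 4429/37 and Ps = 695/7 + (5/7)·(5098/37) = 7315/37.
ΔCS = ½(1822/37 + 5098/37)(4975/37 − 4429/37) = 1889160/1369; ΔPS = ½(1822/37 + 5098/37)(7315/37 − 4975/37) = 8096400/1369.
Government spending = 78 × 5098/37 = 397644/37.
DWL = ½ × 78 × (5098/37 − 1822/37) = 127764/37; fraction = (127764/37) / (397644/37) = 819/2549.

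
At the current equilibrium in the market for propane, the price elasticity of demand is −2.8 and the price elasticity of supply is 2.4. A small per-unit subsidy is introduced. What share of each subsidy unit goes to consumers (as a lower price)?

For a small subsidy around the equilibrium, the benefit split depends on the relative slopes, which at a point are proportional to the elasticities.
Buyer share = εs/(εs + |εd|) = 2.4/(2.4 + 2.8) = 6/13; seller share = |εd|/(εs + |εd|) = 7/13.

Consumer share = 6/13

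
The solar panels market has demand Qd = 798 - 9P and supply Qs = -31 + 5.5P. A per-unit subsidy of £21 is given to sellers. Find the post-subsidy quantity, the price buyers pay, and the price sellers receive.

Q' = 10299/29; buyers pay 1427/29; sellers receive 2036/29

Pre-subsidy: 798 - 9P = -31 + 5.5P gives P* = 1658/29, Q* = 8220/29.
With the subsidy, sellers receive Ps = Pb + 21 for each unit, where Pb is the price buyers pay.
Supply in terms of Pb becomes Qs = -31 + 5.5(Pb + 21) = 84.5 + 5.5Pb. Setting this equal to demand: 798 - 9Pb = 84.5 + 5.5Pb, so Pb = 1427/29.
Sellers receive Ps = 1427/29 + 21 = 2036/29; Q' = 798 − 9·(1427/29) = 10299/29.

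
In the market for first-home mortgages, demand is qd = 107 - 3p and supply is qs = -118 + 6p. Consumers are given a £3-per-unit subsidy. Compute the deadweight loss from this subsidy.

Deadweight loss = £9

Pre-subsidy: 107 - 3p = -118 + 6p gives p* = 25, q* = 32.
With the rebate, buyers effectively pay pb = ps − 3, where ps is the price sellers receive.
Demand in terms of ps becomes qd = 107 − 3(ps − 3) = 116 - 3ps. Setting this equal to supply: 116 - 3ps = -118 + 6ps, so ps = 26.
Buyers pay pb = 26 − 3 = 23; q' = -118 + 6·26 = 38.
The subsidy expands output by 38 − 32 = 6 past the efficient level; on those units the gap between marginal cost and willingness to pay runs from 0 up to 3.
DWL = ½ × 3 × 6 = 9.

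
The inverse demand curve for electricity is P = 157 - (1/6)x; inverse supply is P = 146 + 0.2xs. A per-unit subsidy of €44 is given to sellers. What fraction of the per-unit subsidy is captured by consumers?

Consumer share = 5/11

Pre-subsidy: 157 - (1/6)x = 146 + 0.2x gives x* = 30 and P* = 152.
With the subsidy, sellers receive Ps = Pb + 44 for each unit, where Pb is the price buyers pay.
On the curves, Pb = 157 - (1/6)x and Ps = 146 + 0.2x; the wedge Ps − Pb = 44 gives 146 + 0.2x − (157 - (1/6)x) = 44, so x' = 150.
Then Pb = 157 − (1/6)·150 = 132 and Ps = 146 + 0.2·150 = 176.
Buyers' price falls by P* − Pb = 152 − 132 = 20; sellers' price rises by Ps − P* = 176 − 152 = 24.
So consumers capture 20/44 = 5/11 of each unit of subsidy.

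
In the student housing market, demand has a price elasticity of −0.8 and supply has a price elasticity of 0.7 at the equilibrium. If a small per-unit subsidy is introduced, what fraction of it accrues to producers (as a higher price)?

For a small subsidy around the equilibrium, the benefit split depends on the relative slopes, which at a point are proportional to the elasticities.
Buyer share = εs/(εs + |εd|) = 0.7/(0.7 + 0.8) = 7/15; seller share = |εd|/(εs + |εd|) = 8/15.
So producers capture 8/15 of the subsidy.

Producer share = 8/15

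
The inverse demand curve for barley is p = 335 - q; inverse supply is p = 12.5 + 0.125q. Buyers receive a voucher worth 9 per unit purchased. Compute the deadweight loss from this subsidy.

Pre-subsidy: 335 - q = 12.5 + 0.125q gives q* = 860/3 and p* = 145/3.
With the rebate, buyers effectively pay pb = ps − 9, where ps is the price sellers receive.
On the curves, pb = 335 - q and ps = 12.5 + 0.125q; the wedge ps − pb = 9 gives 12.5 + 0.125q − (335 - q) = 9, so q' = 884/3.
Then pb = 335 − 1·(884/3) = 121/3 and ps = 12.5 + 0.125·(884/3) = 148/3.
The subsidy expands output by 884/3 − 860/3 = 8 past the efficient level; on those units the gap between marginal cost and willingness to pay runs from 0 up to 9.
DWL = ½ × 9 × 8 = 36.

Deadweight loss = 36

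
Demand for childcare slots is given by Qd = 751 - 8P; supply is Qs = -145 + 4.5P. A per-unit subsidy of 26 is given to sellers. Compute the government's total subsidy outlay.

Government cost = 6563.44

Pre-subsidy: 751 - 8P = -145 + 4.5P gives P* = 71.68, Q* = 177.56.
With the subsidy, sellers receive Ps = Pb + 26 for each unit, where Pb is the price buyers pay.
Supply in terms of Pb becomes Qs = -145 + 4.5(Pb + 26) = -28 + 4.5Pb. Setting this equal to demand: 751 - 8Pb = -28 + 4.5Pb, so Pb = 62.32.
Sellers receive Ps = 62.32 + 26 = 88.32; Q' = 751 − 8·62.32 = 252.44.
Government outlay = subsidy × quantity = 26 × 252.44 = 6563.44.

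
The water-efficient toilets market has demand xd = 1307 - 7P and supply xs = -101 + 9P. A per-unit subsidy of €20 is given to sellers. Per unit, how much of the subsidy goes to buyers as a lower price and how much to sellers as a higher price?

Buyers gain €11.25 per unit; sellers gain €8.75 per unit

Pre-subsidy: 1307 - 7P = -101 + 9P gives P* = 88, x* = 691.
With the subsidy, sellers receive Ps = Pb + 20 for each unit, where Pb is the price buyers pay.
Supply in terms of Pb becomes xs = -101 + 9(Pb + 20) = 79 + 9Pb. Setting this equal to demand: 1307 - 7Pb = 79 + 9Pb, so Pb = 76.75.
Sellers receive Ps = 76.75 + 20 = 96.75; x' = 1307 − 7·76.75 = 769.75.
Buyers' price falls by P* − Pb = 88 − 76.75 = 11.25; sellers' price rises by Ps − P* = 96.75 − 88 = 8.75.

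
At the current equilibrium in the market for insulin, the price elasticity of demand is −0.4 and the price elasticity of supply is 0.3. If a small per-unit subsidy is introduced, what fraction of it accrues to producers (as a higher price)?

For a small subsidy around the equilibrium, the benefit split depends on the relative slopes, which at a point are proportional to the elasticities.
Buyer share = εs/(εs + |εd|) = 0.3/(0.3 + 0.4) = 3/7; seller share = |εd|/(εs + |εd|) = 4/7.
So producers capture 4/7 of the subsidy.

Producer share = 4/7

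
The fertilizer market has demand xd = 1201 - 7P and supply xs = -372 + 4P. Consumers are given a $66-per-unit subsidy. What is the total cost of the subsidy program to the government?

Government cost = $24288

Pre-subsidy: 1201 - 7P = -372 + 4P gives P* = 143, x* = 200.
With the rebate, buyers effectively pay Pb = Ps − 66, where Ps is the price sellers receive.
Demand in terms of Ps becomes xd = 1201 − 7(Ps − 66) = 1663 - 7Ps. Setting this equal to supply: 1663 - 7Ps = -372 + 4Ps, so Ps = 185.
Buyers pay Pb = 185 − 66 = 119; x' = -372 + 4·185 = 368.
Government outlay = subsidy × quantity = 66 × 368 = 24288.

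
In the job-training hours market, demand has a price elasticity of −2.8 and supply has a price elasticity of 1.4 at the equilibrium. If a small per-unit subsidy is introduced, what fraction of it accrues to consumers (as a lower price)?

Consumer share = 1/3

For a small subsidy around the equilibrium, the benefit split depends on the relative slopes, which at a point are proportional to the elasticities.
Buyer share = εs/(εs + |εd|) = 1.4/(1.4 + 2.8) = 1/3; seller share = |εd|/(εs + |εd|) = 2/3.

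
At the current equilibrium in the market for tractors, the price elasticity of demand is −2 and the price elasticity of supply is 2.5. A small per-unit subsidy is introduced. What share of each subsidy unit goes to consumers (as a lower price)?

For a small subsidy around the equilibrium, the benefit split depends on the relative slopes, which at a point are proportional to the elasticities.
Buyer share = εs/(εs + |εd|) = 2.5/(2.5 + 2) = 5/9; seller share = |εd|/(εs + |εd|) = 4/9.

Consumer share = 5/9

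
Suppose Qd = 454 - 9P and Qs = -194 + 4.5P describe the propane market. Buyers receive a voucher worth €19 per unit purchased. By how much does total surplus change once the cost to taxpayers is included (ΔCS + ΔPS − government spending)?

Net change in total surplus = -€541.5

Pre-subsidy: 454 - 9P = -194 + 4.5P gives P* = 48, Q* = 22.
With the rebate, buyers effectively pay Pb = Ps − 19, where Ps is the price sellers receive.
Demand in terms of Ps becomes Qd = 454 − 9(Ps − 19) = 625 - 9Ps. Setting this equal to supply: 625 - 9Ps = -194 + 4.5Ps, so Ps = 182/3.
Buyers pay Pb = 182/3 − 19 = 125/3; Q' = -194 + 4.5·(182/3) = 79.
ΔCS = ½(22 + 79)(48 − 125/3) = 1919/6; ΔPS = ½(22 + 79)(182/3 − 48) = 1919/3.
Government spending = 19 × 79 = 1501.
Net change = 1919/6 + 1919/3 − 1501 = -541.5. The loss equals the DWL triangle ½·19·57.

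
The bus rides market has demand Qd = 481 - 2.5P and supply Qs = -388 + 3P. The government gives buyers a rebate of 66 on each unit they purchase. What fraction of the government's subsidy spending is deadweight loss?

Pre-subsidy: 481 - 2.5P = -388 + 3P gives P* = 158, Q* = 86.
With the rebate, buyers effectively pay Pb = Ps − 66, where Ps is the price sellers receive.
Demand in terms of Ps becomes Qd = 481 − 2.5(Ps − 66) = 646 - 2.5Ps. Setting this equal to supply: 646 - 2.5Ps = -388 + 3Ps, so Ps = 188.
Buyers pay Pb = 188 − 66 = 122; Q' = -388 + 3·188 = 176.
ΔCS = ½(86 + 176)(158 − 122) = 4716; ΔPS = ½(86 + 176)(188 − 158) = 3930.
Government spending = 66 × 176 = 11616.
DWL = ½ × 66 × (176 − 86) = 2970; fraction = 2970 / 11616 = 45/176.

DWL / government spending = 45/176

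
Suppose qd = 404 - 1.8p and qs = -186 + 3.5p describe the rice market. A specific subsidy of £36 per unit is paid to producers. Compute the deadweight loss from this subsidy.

Pre-subsidy: 404 - 1.8p = -186 + 3.5p gives p* = 5900/53, q* = 10792/53.
With the subsidy, sellers receive ps = pb + 36 for each unit, where pb is the price buyers pay.
Supply in terms of pb becomes qs = -186 + 3.5(pb + 36) = -60 + 3.5pb. Setting this equal to demand: 404 - 1.8pb = -60 + 3.5pb, so pb = 4640/53.
Sellers receive ps = 4640/53 + 36 = 6548/53; q' = 404 − 1.8·(4640/53) = 13060/53.
The subsidy expands output by 13060/53 − 10792/53 = 2268/53 past the efficient level; on those units the gap between marginal cost and willingness to pay runs from 0 up to 36.
DWL = ½ × 36 × 2268/53 = 40824/53.

Deadweight loss = 40824/53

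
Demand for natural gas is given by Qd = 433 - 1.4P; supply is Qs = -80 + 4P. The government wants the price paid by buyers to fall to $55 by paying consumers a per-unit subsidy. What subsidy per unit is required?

At a buyer price of 55, quantity demanded is 433 − 1.4·55 = 356.
Sellers supply 356 only when they receive Ps with -80 + 4·Ps = 356, i.e. Ps = 109.
s = Ps − Pb = 109 − 55 = 54.

Required subsidy s = $54 per unit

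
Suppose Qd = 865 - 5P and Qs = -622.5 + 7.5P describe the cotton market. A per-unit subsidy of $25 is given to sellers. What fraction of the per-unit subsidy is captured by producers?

Pre-subsidy: 865 - 5P = -622.5 + 7.5P gives P* = 119, Q* = 270.
With the subsidy, sellers receive Ps = Pb + 25 for each unit, where Pb is the price buyers pay.
Supply in terms of Pb becomes Qs = -622.5 + 7.5(Pb + 25) = -435 + 7.5Pb. Setting this equal to demand: 865 - 5Pb = -435 + 7.5Pb, so Pb = 104.
Sellers receive Ps = 104 + 25 = 129; Q' = 865 − 5·104 = 345.
Buyers' price falls by P* − Pb = 119 − 104 = 15; sellers' price rises by Ps − P* = 129 − 119 = 10.
So producers capture 10/25 = 0.4 of each unit of subsidy.

Producer share = 0.4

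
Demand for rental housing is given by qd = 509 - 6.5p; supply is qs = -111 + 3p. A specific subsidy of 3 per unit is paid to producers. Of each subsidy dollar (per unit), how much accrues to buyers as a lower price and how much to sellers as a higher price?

Buyers gain 18/19 per unit; sellers gain 39/19 per unit

Pre-subsidy: 509 - 6.5p = -111 + 3p gives p* = 1240/19, q* = 1611/19.
With the subsidy, sellers receive ps = pb + 3 for each unit, where pb is the price buyers pay.
Supply in terms of pb becomes qs = -111 + 3(pb + 3) = -102 + 3pb. Setting this equal to demand: 509 - 6.5pb = -102 + 3pb, so pb = 1222/19.
Sellers receive ps = 1222/19 + 3 = 1279/19; q' = 509 − 6.5·(1222/19) = 1728/19.
Buyers' price falls by p* − pb = 1240/19 − 1222/19 = 18/19; sellers' price rises by ps − p* = 1279/19 − 1240/19 = 39/19.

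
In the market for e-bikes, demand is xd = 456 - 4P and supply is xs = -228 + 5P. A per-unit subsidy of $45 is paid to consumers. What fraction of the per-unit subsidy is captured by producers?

Producer share = 4/9

Pre-subsidy: 456 - 4P = -228 + 5P gives P* = 76, x* = 152.
With the rebate, buyers effectively pay Pb = Ps − 45, where Ps is the price sellers receive.
Demand in terms of Ps becomes xd = 456 − 4(Ps − 45) = 636 - 4Ps. Setting this equal to supply: 636 - 4Ps = -228 + 5Ps, so Ps = 96.
Buyers pay Pb = 96 − 45 = 51; x' = -228 + 5·96 = 252.
Buyers' price falls by P* − Pb = 76 − 51 = 25; sellers' price rises by Ps − P* = 96 − 76 = 20.
So producers capture 20/45 = 4/9 of each unit of subsidy.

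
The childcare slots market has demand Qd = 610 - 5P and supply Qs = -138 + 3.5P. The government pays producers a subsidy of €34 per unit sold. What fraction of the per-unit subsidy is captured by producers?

Producer share = 10/17

Pre-subsidy: 610 - 5P = -138 + 3.5P gives P* = 88, Q* = 170.
With the subsidy, sellers receive Ps = Pb + 34 for each unit, where Pb is the price buyers pay.
Supply in terms of Pb becomes Qs = -138 + 3.5(Pb + 34) = -19 + 3.5Pb. Setting this equal to demand: 610 - 5Pb = -19 + 3.5Pb, so Pb = 74.
Sellers receive Ps = 74 + 34 = 108; Q' = 610 − 5·74 = 240.
Buyers' price falls by P* − Pb = 88 − 74 = 14; sellers' price rises by Ps − P* = 108 − 88 = 20.
So producers capture 20/34 = 10/17 of each unit of subsidy.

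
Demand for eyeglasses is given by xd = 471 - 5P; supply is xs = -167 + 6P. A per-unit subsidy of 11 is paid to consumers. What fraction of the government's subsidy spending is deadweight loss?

DWL / government spending = 15/211

Pre-subsidy: 471 - 5P = -167 + 6P gives P* = 58, x* = 181.
With the rebate, buyers effectively pay Pb = Ps − 11, where Ps is the price sellers receive.
Demand in terms of Ps becomes xd = 471 − 5(Ps − 11) = 526 - 5Ps. Setting this equal to supply: 526 - 5Ps = -167 + 6Ps, so Ps = 63.
Buyers pay Pb = 63 − 11 = 52; x' = -167 + 6·63 = 211.
ΔCS = ½(181 + 211)(58 − 52) = 1176; ΔPS = ½(181 + 211)(63 − 58) = 980.
Government spending = 11 × 211 = 2321.
DWL = ½ × 11 × (211 − 181) = 165; fraction = 165 / 2321 = 15/211.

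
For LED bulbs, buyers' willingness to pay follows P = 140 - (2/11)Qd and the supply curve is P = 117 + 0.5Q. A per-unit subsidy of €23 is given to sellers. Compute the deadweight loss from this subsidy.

Pre-subsidy: 140 - (2/11)Q = 117 + 0.5Q gives Q* = 506/15 and P* = 2008/15.
With the subsidy, sellers receive Ps = Pb + 23 for each unit, where Pb is the price buyers pay.
On the curves, Pb = 140 - (2/11)Q and Ps = 117 + 0.5Q; the wedge Ps − Pb = 23 gives 117 + 0.5Q − (140 - (2/11)Q) = 23, so Q' = 1012/15.
Then Pb = 140 − (2/11)·(1012/15) = 1916/15 and Ps = 117 + 0.5·(1012/15) = 2261/15.
The subsidy expands output by 1012/15 − 506/15 = 506/15 past the efficient level; on those units the gap between marginal cost and willingness to pay runs from 0 up to 23.
DWL = ½ × 23 × 506/15 = 5819/15.

Deadweight loss = 5819/15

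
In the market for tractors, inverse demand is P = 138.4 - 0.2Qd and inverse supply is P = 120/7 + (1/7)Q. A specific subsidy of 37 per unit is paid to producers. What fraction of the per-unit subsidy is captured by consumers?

Consumer share = 7/12

Pre-subsidy: 138.4 - 0.2Q = 120/7 + (1/7)Q gives Q* = 1061/3 and P* = 203/3.
With the subsidy, sellers receive Ps = Pb + 37 for each unit, where Pb is the price buyers pay.
On the curves, Pb = 138.4 - 0.2Q and Ps = 120/7 + (1/7)Q; the wedge Ps − Pb = 37 gives 120/7 + (1/7)Q − (138.4 - 0.2Q) = 37, so Q' = 5539/12.
Then Pb = 138.4 − 0.2·(5539/12) = 553/12 and Ps = 120/7 + (1/7)·(5539/12) = 997/12.
Buyers' price falls by P* − Pb = 203/3 − 553/12 = 259/12; sellers' price rises by Ps − P* = 997/12 − 203/3 = 185/12.
So consumers capture (259/12)/37 = 7/12 of each unit of subsidy.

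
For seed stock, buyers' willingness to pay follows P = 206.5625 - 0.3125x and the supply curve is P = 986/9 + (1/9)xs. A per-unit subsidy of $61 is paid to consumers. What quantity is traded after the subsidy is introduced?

x' = 373

Pre-subsidy: 206.5625 - 0.3125x = 986/9 + (1/9)x gives x* = 229 and P* = 135.
With the rebate, buyers effectively pay Pb = Ps − 61, where Ps is the price sellers receive.
On the curves, Pb = 206.5625 - 0.3125x and Ps = 986/9 + (1/9)x; the wedge Ps − Pb = 61 gives 986/9 + (1/9)x − (206.5625 - 0.3125x) = 61, so x' = 373.
Then Pb = 206.5625 − 0.3125·373 = 90 and Ps = 986/9 + (1/9)·373 = 151.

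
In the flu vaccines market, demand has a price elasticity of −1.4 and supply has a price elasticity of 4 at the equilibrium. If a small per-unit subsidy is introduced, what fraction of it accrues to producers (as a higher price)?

For a small subsidy around the equilibrium, the benefit split depends on the relative slopes, which at a point are proportional to the elasticities.
Buyer share = εs/(εs + |εd|) = 4/(4 + 1.4) = 20/27; seller share = |εd|/(εs + |εd|) = 7/27.
So producers capture 7/27 of the subsidy.

Producer share = 7/27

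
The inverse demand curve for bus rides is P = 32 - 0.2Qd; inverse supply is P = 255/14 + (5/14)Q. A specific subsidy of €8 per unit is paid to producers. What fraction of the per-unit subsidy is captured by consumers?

Consumer share = 14/39

Pre-subsidy: 32 - 0.2Q = 255/14 + (5/14)Q gives Q* = 965/39 and P* = 1055/39.
With the subsidy, sellers receive Ps = Pb + 8 for each unit, where Pb is the price buyers pay.
On the curves, Pb = 32 - 0.2Q and Ps = 255/14 + (5/14)Q; the wedge Ps − Pb = 8 gives 255/14 + (5/14)Q − (32 - 0.2Q) = 8, so Q' = 1525/39.
Then Pb = 32 − 0.2·(1525/39) = 943/39 and Ps = 255/14 + (5/14)·(1525/39) = 1255/39.
Buyers' price falls by P* − Pb = 1055/39 − 943/39 = 112/39; sellers' price rises by Ps − P* = 1255/39 − 1055/39 = 200/39.
So consumers capture (112/39)/8 = 14/39 of each unit of subsidy.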